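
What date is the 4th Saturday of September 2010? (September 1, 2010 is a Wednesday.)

September 25, 2010

September 2010 begins on a Wednesday, so the first Saturday is September 4 (3 days later).
The 4th Saturday is 3 weeks later: 4 + 21 = 25.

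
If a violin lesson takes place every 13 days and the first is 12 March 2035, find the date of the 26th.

31 January 2036

The 26th occurrence is 25 intervals after the first: 25 × 13 = 325 days after 12 March 2035.
March has 31 days — 19 days to the end of March leaves 306.
April has 30 days (276 left).
May has 31 days (245 left).
June has 30 days (215 left).
July has 31 days (184 left).
August has 31 days (153 left).
September has 30 days (123 left).
October has 31 days (92 left).
November has 30 days (62 left).
December has 31 days (31 left).
31 days into January → 31 January 2036.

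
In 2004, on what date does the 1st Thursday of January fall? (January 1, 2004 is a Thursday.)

January 1, 2004

January 2004 begins on a Thursday, so the first Thursday is January 1.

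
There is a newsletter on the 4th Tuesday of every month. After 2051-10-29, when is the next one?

2051-11-28

October 2051 starts on a Sunday; its first Tuesday is the 3rd, so the 4th Tuesday is the 24th — 2051-10-24.
That is not after 2051-10-29, so look at November 2051.
November 2051 starts on a Wednesday; its first Tuesday is the 7th, so the 4th Tuesday is the 28th — 2051-11-28.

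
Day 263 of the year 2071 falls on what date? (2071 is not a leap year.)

January has 31 days (263 − 31 = 232 remain).
February has 28 days (232 − 28 = 204 remain).
March has 31 days (204 − 31 = 173 remain).
April has 30 days (173 − 30 = 143 remain).
May has 31 days (143 − 31 = 112 remain).
June has 30 days (112 − 30 = 82 remain).
July has 31 days (82 − 31 = 51 remain).
August has 31 days (51 − 31 = 20 remain).
20 into September → September 20.

20 September 2071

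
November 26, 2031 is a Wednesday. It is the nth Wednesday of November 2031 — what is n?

Day 26 falls in week ⌈26/7⌉ of the month.
Days 1–7 hold the 1st Wednesday, 8–14 the 2nd, 15–21 the 3rd, 22–28 the 4th, 29–31 the 5th.
26 is in the range for the 4th.

4th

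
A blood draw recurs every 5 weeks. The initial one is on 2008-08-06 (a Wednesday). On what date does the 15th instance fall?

The 15th occurrence is 14 intervals after the first: 14 × 35 = 490 days after 2008-08-06.
August has 31 days — 25 days to the end of August leaves 465.
From end of August to end of 2008 is 122 days (343 left).
January has 31 days (312 left).
February has 28 days (284 left).
March has 31 days (253 left).
April has 30 days (223 left).
May has 31 days (192 left).
June has 30 days (162 left).
July has 31 days (131 left).
August has 31 days (100 left).
September has 30 days (70 left).
October has 31 days (39 left).
November has 30 days (9 left).
9 days into December → 2009-12-09.

2009-12-09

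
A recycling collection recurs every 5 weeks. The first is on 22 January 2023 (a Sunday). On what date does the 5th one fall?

The 5th occurrence is 4 intervals after the first: 4 × 35 = 140 days after 22 January 2023.
January has 31 days — 9 days to the end of January leaves 131.
February has 28 days (103 left).
March has 31 days (72 left).
April has 30 days (42 left).
May has 31 days (11 left).
11 days into June → 11 June 2023.

11 June 2023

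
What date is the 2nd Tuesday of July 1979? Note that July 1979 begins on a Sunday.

July 1979 begins on a Sunday, so the first Tuesday is July 3 (2 days later).
The 2nd Tuesday is 1 weeks later: 3 + 7 = 10.

1979-07-10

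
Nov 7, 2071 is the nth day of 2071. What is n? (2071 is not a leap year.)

Days in months before Nov: 31 + 28 + 31 + 30 + 31 + 30 + 31 + 31 + 30 + 31 = 304.
Plus 7 days into Nov → day 311.

311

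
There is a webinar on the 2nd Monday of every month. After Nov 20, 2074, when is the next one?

Dec 10, 2074

Nov 2074 starts on a Thursday; its first Monday is the 5th, so the 2nd Monday is the 12th — Nov 12, 2074.
That is not after Nov 20, 2074, so look at Dec 2074.
Dec 2074 starts on a Saturday; its first Monday is the 3rd, so the 2nd Monday is the 10th — Dec 10, 2074.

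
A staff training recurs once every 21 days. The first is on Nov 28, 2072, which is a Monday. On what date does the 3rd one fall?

Jan 9, 2073

The 3rd occurrence is 2 intervals after the first: 2 × 21 = 42 days after Nov 28, 2072.
Nov has 30 days — 2 days to the end of Nov leaves 40.
Dec has 31 days (9 left).
9 days into Jan → Jan 9, 2073.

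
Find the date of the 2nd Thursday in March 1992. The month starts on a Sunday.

March 12, 1992

March 1992 begins on a Sunday, so the first Thursday is March 5 (4 days later).
The 2nd Thursday is 1 weeks later: 5 + 7 = 12.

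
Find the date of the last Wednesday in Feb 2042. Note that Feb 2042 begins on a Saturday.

Feb 2042 begins on a Saturday, so the first Wednesday is Feb 5 (4 days later).
Feb 2042 has 28 days. Adding weeks: 5, 12, 19, 26 — the last one ≤ 28 is the 26th.

Feb 26, 2042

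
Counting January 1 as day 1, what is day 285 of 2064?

October 11, 2064

January has 31 days (285 − 31 = 254 remain).
February has 29 days (254 − 29 = 225 remain).
March has 31 days (225 − 31 = 194 remain).
April has 30 days (194 − 30 = 164 remain).
May has 31 days (164 − 31 = 133 remain).
June has 30 days (133 − 30 = 103 remain).
July has 31 days (103 − 31 = 72 remain).
August has 31 days (72 − 31 = 41 remain).
September has 30 days (41 − 30 = 11 remain).
11 into October → October 11.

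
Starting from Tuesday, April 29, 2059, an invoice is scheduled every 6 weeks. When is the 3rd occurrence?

The 3rd occurrence is 2 intervals after the first: 2 × 42 = 84 days after April 29, 2059.
April has 30 days — 1 day to the end of April leaves 83.
May has 31 days (52 left).
June has 30 days (22 left).
22 days into July → July 22, 2059.

July 22, 2059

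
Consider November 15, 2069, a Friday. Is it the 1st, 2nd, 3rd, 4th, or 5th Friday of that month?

Day 15 falls in week ⌈15/7⌉ of the month.
Days 1–7 hold the 1st Friday, 8–14 the 2nd, 15–21 the 3rd, 22–28 the 4th, 29–31 the 5th.
15 is in the range for the 3rd.

3rd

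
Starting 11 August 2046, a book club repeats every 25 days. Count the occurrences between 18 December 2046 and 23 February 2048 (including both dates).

Occurrences land 25·i days after 11 August 2046 for i = 0, 1, 2, …
18 December 2046 is 129 days after the start; 129 ÷ 25 = 5 remainder 4; since the remainder is 4, round up to i = 6. First occurrence in the window: #7 on 8 January 2047 (6×25 = 150 days in).
23 February 2048 is 561 days after the start; 561 ÷ 25 = 22 remainder 11. Last occurrence in the window: #23 on 12 February 2048.
Occurrences #7 through #23: 17 in total.

17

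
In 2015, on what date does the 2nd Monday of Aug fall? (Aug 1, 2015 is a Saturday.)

Aug 2015 begins on a Saturday, so the first Monday is Aug 3 (2 days later).
The 2nd Monday is 1 weeks later: 3 + 7 = 10.

Aug 10, 2015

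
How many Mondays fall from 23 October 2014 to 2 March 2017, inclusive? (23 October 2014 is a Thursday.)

23 October 2014 is a Thursday; the first Monday on or after it is 27 October 2014 (4 days later).
From 27 October 2014 to 2 March 2017: 65 + 365 + 366 + 61 = 857 days (rest of 2014, 2015, 2016, to 2 March 2017 in 2017).
857 ÷ 7 = 122 full weeks with remainder 3, so 122 more Mondays after the first → 123.

123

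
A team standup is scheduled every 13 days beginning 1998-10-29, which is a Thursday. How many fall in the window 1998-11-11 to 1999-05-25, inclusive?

Occurrences land 13·i days after 1998-10-29 for i = 0, 1, 2, …
1998-11-11 is 13 days after the start; 13 ÷ 13 = 1 remainder 0. First occurrence in the window: #2 on 1998-11-11 (1×13 = 13 days in).
1999-05-25 is 208 days after the start; 208 ÷ 13 = 16 remainder 0. Last occurrence in the window: #17 on 1999-05-25.
Occurrences #2 through #17: 16 in total.

16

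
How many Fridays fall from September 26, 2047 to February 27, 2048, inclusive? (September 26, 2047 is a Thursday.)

September 26, 2047 is a Thursday; the first Friday on or after it is September 27, 2047 (1 day later).
From September 27, 2047 to February 27, 2048: 3 + 31 + 30 + 31 + 31 + 27 = 153 days (rest of September, October, November, December, January, February).
153 ÷ 7 = 21 full weeks with remainder 6, so 21 more Fridays after the first → 22.

22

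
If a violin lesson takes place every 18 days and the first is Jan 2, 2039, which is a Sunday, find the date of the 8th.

The 8th occurrence is 7 intervals after the first: 7 × 18 = 126 days after Jan 2, 2039.
Jan has 31 days — 29 days to the end of Jan leaves 97.
Feb has 28 days (69 left).
Mar has 31 days (38 left).
Apr has 30 days (8 left).
8 days into May → May 8, 2039.

May 8, 2039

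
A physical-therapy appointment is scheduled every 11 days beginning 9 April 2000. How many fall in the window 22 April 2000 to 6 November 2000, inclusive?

18

Occurrences land 11·i days after 9 April 2000 for i = 0, 1, 2, …
22 April 2000 is 13 days after the start; 13 ÷ 11 = 1 remainder 2; since the remainder is 2, round up to i = 2. First occurrence in the window: #3 on 1 May 2000 (2×11 = 22 days in).
6 November 2000 is 211 days after the start; 211 ÷ 11 = 19 remainder 2. Last occurrence in the window: #20 on 4 November 2000.
Occurrences #3 through #20: 18 in total.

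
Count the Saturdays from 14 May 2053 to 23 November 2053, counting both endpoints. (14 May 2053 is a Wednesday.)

28

14 May 2053 is a Wednesday; the first Saturday on or after it is 17 May 2053 (3 days later).
From 17 May 2053 to 23 November 2053: 14 + 30 + 31 + 31 + 30 + 31 + 23 = 190 days (rest of May, June, July, August, September, October, November).
190 ÷ 7 = 27 full weeks with remainder 1, so 27 more Saturdays after the first → 28.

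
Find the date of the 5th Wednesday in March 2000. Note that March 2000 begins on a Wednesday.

2000-03-29

March 2000 begins on a Wednesday, so the first Wednesday is March 1.
The 5th Wednesday is 4 weeks later: 1 + 28 = 29.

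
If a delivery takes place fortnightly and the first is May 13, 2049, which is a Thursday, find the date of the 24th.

March 31, 2050

The 24th occurrence is 23 intervals after the first: 23 × 14 = 322 days after May 13, 2049.
May has 31 days — 18 days to the end of May leaves 304.
June has 30 days (274 left).
July has 31 days (243 left).
August has 31 days (212 left).
September has 30 days (182 left).
October has 31 days (151 left).
November has 30 days (121 left).
December has 31 days (90 left).
January has 31 days (59 left).
February has 28 days (31 left).
31 days into March → March 31, 2050.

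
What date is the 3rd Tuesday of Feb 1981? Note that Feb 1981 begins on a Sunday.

Feb 1981 begins on a Sunday, so the first Tuesday is Feb 3 (2 days later).
The 3rd Tuesday is 2 weeks later: 3 + 14 = 17.

Feb 17, 1981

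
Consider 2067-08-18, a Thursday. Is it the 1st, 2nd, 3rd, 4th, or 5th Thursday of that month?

Day 18 falls in week ⌈18/7⌉ of the month.
Days 1–7 hold the 1st Thursday, 8–14 the 2nd, 15–21 the 3rd, 22–28 the 4th, 29–31 the 5th.
18 is in the range for the 3rd.

3rd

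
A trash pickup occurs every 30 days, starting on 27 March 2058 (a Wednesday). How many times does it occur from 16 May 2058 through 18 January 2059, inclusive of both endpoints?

8

Occurrences land 30·i days after 27 March 2058 for i = 0, 1, 2, …
16 May 2058 is 50 days after the start; 50 ÷ 30 = 1 remainder 20; since the remainder is 20, round up to i = 2. First occurrence in the window: #3 on 26 May 2058 (2×30 = 60 days in).
18 January 2059 is 297 days after the start; 297 ÷ 30 = 9 remainder 27. Last occurrence in the window: #10 on 22 December 2058.
Occurrences #3 through #10: 8 in total.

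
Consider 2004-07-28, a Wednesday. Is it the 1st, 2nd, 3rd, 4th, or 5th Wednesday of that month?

4th

Day 28 falls in week ⌈28/7⌉ of the month.
Days 1–7 hold the 1st Wednesday, 8–14 the 2nd, 15–21 the 3rd, 22–28 the 4th, 29–31 the 5th.
28 is in the range for the 4th.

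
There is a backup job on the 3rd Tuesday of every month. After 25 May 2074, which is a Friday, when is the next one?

19 June 2074

May 2074 starts on a Tuesday; its first Tuesday is the 1st, so the 3rd Tuesday is the 15th — 15 May 2074.
That is not after 25 May 2074, so look at June 2074.
June 2074 starts on a Friday; its first Tuesday is the 5th, so the 3rd Tuesday is the 19th — 19 June 2074.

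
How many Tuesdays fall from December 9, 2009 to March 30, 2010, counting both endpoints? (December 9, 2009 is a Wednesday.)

December 9, 2009 is a Wednesday; the first Tuesday on or after it is December 15, 2009 (6 days later).
From December 15, 2009 to March 30, 2010: 16 + 31 + 28 + 30 = 105 days (rest of December, January, February, March).
105 ÷ 7 = 15 full weeks with remainder 0, so 15 more Tuesdays after the first → 16.

16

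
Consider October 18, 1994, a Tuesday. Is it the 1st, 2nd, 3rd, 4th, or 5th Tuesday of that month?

Day 18 falls in week ⌈18/7⌉ of the month.
Days 1–7 hold the 1st Tuesday, 8–14 the 2nd, 15–21 the 3rd, 22–28 the 4th, 29–31 the 5th.
18 is in the range for the 3rd.

3rd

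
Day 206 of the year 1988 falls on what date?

Jan has 31 days (206 − 31 = 175 remain).
Feb has 29 days (175 − 29 = 146 remain).
Mar has 31 days (146 − 31 = 115 remain).
Apr has 30 days (115 − 30 = 85 remain).
May has 31 days (85 − 31 = 54 remain).
Jun has 30 days (54 − 30 = 24 remain).
24 into Jul → Jul 24.

Jul 24, 1988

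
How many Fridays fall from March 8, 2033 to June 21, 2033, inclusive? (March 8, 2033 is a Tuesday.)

15

March 8, 2033 is a Tuesday; the first Friday on or after it is March 11, 2033 (3 days later).
From March 11, 2033 to June 21, 2033: 20 + 30 + 31 + 21 = 102 days (rest of March, April, May, June).
102 ÷ 7 = 14 full weeks with remainder 4, so 14 more Fridays after the first → 15.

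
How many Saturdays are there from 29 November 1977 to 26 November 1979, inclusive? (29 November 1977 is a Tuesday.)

104

29 November 1977 is a Tuesday; the first Saturday on or after it is 3 December 1977 (4 days later).
From 3 December 1977 to 26 November 1979: 28 + 365 + 330 = 723 days (rest of 1977, 1978, to 26 November 1979 in 1979).
723 ÷ 7 = 103 full weeks with remainder 2, so 103 more Saturdays after the first → 104.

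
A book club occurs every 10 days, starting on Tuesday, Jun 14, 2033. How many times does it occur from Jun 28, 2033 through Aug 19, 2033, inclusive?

Occurrences land 10·i days after Jun 14, 2033 for i = 0, 1, 2, …
Jun 28, 2033 is 14 days after the start; 14 ÷ 10 = 1 remainder 4; since the remainder is 4, round up to i = 2. First occurrence in the window: #3 on Jul 4, 2033 (2×10 = 20 days in).
Aug 19, 2033 is 66 days after the start; 66 ÷ 10 = 6 remainder 6. Last occurrence in the window: #7 on Aug 13, 2033.
Occurrences #3 through #7: 5 in total.

5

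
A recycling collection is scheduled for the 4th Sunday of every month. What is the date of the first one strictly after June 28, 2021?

July 25, 2021

June 2021 starts on a Tuesday; its first Sunday is the 6th, so the 4th Sunday is the 27th — June 27, 2021.
That is not after June 28, 2021, so look at July 2021.
July 2021 starts on a Thursday; its first Sunday is the 4th, so the 4th Sunday is the 25th — July 25, 2021.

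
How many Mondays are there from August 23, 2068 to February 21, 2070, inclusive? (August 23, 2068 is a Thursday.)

August 23, 2068 is a Thursday; the first Monday on or after it is August 27, 2068 (4 days later).
From August 27, 2068 to February 21, 2070: 126 + 365 + 52 = 543 days (rest of 2068, 2069, to February 21, 2070 in 2070).
543 ÷ 7 = 77 full weeks with remainder 4, so 77 more Mondays after the first → 78.

78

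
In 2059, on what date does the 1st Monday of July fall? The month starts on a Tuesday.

7 July 2059

July 2059 begins on a Tuesday, so the first Monday is July 7 (6 days later).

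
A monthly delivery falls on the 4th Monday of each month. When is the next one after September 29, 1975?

October 27, 1975

September 1975 starts on a Monday; its first Monday is the 1st, so the 4th Monday is the 22nd — September 22, 1975.
That is not after September 29, 1975, so look at October 1975.
October 1975 starts on a Wednesday; its first Monday is the 6th, so the 4th Monday is the 27th — October 27, 1975.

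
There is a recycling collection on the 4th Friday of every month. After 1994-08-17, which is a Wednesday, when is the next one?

August 1994 starts on a Monday; its first Friday is the 5th, so the 4th Friday is the 26th — 1994-08-26.
1994-08-26 is after 1994-08-17, so that is the next one.

1994-08-26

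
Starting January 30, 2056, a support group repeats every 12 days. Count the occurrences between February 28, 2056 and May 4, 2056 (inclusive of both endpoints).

5

Occurrences land 12·i days after January 30, 2056 for i = 0, 1, 2, …
February 28, 2056 is 29 days after the start; 29 ÷ 12 = 2 remainder 5; since the remainder is 5, round up to i = 3. First occurrence in the window: #4 on March 6, 2056 (3×12 = 36 days in).
May 4, 2056 is 95 days after the start; 95 ÷ 12 = 7 remainder 11. Last occurrence in the window: #8 on April 23, 2056.
Occurrences #4 through #8: 5 in total.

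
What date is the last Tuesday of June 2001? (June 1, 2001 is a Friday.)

2001-06-26

June 2001 begins on a Friday, so the first Tuesday is June 5 (4 days later).
June 2001 has 30 days. Adding weeks: 5, 12, 19, 26 — the last one ≤ 30 is the 26th.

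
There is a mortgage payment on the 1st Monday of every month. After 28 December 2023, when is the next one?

December 2023 starts on a Friday, so its 1st Monday is 4 December 2023 (3 days in).
That is not after 28 December 2023, so look at January 2024.
January 2024 starts on a Monday, so its 1st Monday is 1 January 2024.

1 January 2024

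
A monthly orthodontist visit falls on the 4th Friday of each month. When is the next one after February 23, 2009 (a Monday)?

February 2009 starts on a Sunday; its first Friday is the 6th, so the 4th Friday is the 27th — February 27, 2009.
February 27, 2009 is after February 23, 2009, so that is the next one.

February 27, 2009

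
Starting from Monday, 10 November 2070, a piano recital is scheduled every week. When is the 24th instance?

20 April 2071

The 24th occurrence is 23 intervals after the first: 23 × 7 = 161 days after 10 November 2070.
November has 30 days — 20 days to the end of November leaves 141.
December has 31 days (110 left).
January has 31 days (79 left).
February has 28 days (51 left).
March has 31 days (20 left).
20 days into April → 20 April 2071.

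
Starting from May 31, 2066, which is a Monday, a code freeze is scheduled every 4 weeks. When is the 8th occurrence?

December 13, 2066

The 8th occurrence is 7 intervals after the first: 7 × 28 = 196 days after May 31, 2066.
May has 31 days — 0 days to the end of May leaves 196.
June has 30 days (166 left).
July has 31 days (135 left).
August has 31 days (104 left).
September has 30 days (74 left).
October has 31 days (43 left).
November has 30 days (13 left).
13 days into December → December 13, 2066.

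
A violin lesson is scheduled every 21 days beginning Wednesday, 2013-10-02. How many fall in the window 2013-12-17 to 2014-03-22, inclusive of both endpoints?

5

Occurrences land 21·i days after 2013-10-02 for i = 0, 1, 2, …
2013-12-17 is 76 days after the start; 76 ÷ 21 = 3 remainder 13; since the remainder is 13, round up to i = 4. First occurrence in the window: #5 on 2013-12-25 (4×21 = 84 days in).
2014-03-22 is 171 days after the start; 171 ÷ 21 = 8 remainder 3. Last occurrence in the window: #9 on 2014-03-19.
Occurrences #5 through #9: 5 in total.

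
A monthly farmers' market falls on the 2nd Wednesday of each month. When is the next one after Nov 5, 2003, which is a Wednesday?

Nov 2003 starts on a Saturday; its first Wednesday is the 5th, so the 2nd Wednesday is the 12th — Nov 12, 2003.
Nov 12, 2003 is after Nov 5, 2003, so that is the next one.

Nov 12, 2003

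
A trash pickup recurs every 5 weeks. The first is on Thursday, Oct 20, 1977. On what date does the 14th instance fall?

Jan 18, 1979

The 14th occurrence is 13 intervals after the first: 13 × 35 = 455 days after Oct 20, 1977.
Oct has 31 days — 11 days to the end of Oct leaves 444.
From end of Oct to end of 1977 is 61 days (383 left).
1978 has 365 days (18 left).
18 days into Jan → Jan 18, 1979.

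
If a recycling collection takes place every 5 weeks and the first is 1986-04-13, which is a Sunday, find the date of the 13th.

The 13th occurrence is 12 intervals after the first: 12 × 35 = 420 days after 1986-04-13.
April has 30 days — 17 days to the end of April leaves 403.
From end of April to end of 1986 is 245 days (158 left).
January has 31 days (127 left).
February has 28 days (99 left).
March has 31 days (68 left).
April has 30 days (38 left).
May has 31 days (7 left).
7 days into June → 1987-06-07.

1987-06-07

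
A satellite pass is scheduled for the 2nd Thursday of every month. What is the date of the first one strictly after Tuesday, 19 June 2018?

12 July 2018

June 2018 starts on a Friday; its first Thursday is the 7th, so the 2nd Thursday is the 14th — 14 June 2018.
That is not after 19 June 2018, so look at July 2018.
July 2018 starts on a Sunday; its first Thursday is the 5th, so the 2nd Thursday is the 12th — 12 July 2018.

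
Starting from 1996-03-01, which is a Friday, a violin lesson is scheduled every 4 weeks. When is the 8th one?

The 8th occurrence is 7 intervals after the first: 7 × 28 = 196 days after 1996-03-01.
March has 31 days — 30 days to the end of March leaves 166.
April has 30 days (136 left).
May has 31 days (105 left).
June has 30 days (75 left).
July has 31 days (44 left).
August has 31 days (13 left).
13 days into September → 1996-09-13.

1996-09-13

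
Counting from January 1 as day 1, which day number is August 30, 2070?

242

Days in months before August: 31 + 28 + 31 + 30 + 31 + 30 + 31 = 212.
Plus 30 days into August → day 242.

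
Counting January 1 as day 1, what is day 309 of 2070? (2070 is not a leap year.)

January has 31 days (309 − 31 = 278 remain).
February has 28 days (278 − 28 = 250 remain).
March has 31 days (250 − 31 = 219 remain).
April has 30 days (219 − 30 = 189 remain).
May has 31 days (189 − 31 = 158 remain).
June has 30 days (158 − 30 = 128 remain).
July has 31 days (128 − 31 = 97 remain).
August has 31 days (97 − 31 = 66 remain).
September has 30 days (66 − 30 = 36 remain).
October has 31 days (36 − 31 = 5 remain).
5 into November → November 5.

5 November 2070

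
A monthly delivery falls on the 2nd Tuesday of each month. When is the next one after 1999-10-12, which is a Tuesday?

1999-11-09

October 1999 starts on a Friday; its first Tuesday is the 5th, so the 2nd Tuesday is the 12th — 1999-10-12.
That is not after 1999-10-12, so look at November 1999.
November 1999 starts on a Monday; its first Tuesday is the 2nd, so the 2nd Tuesday is the 9th — 1999-11-09.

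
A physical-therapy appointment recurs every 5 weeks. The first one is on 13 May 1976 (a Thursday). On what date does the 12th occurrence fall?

2 June 1977

The 12th occurrence is 11 intervals after the first: 11 × 35 = 385 days after 13 May 1976.
May has 31 days — 18 days to the end of May leaves 367.
June has 30 days (337 left).
July has 31 days (306 left).
August has 31 days (275 left).
September has 30 days (245 left).
October has 31 days (214 left).
November has 30 days (184 left).
December has 31 days (153 left).
January has 31 days (122 left).
February has 28 days (94 left).
March has 31 days (63 left).
April has 30 days (33 left).
May has 31 days (2 left).
2 days into June → 2 June 1977.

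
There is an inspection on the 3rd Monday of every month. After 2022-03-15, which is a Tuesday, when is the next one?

March 2022 starts on a Tuesday; its first Monday is the 7th, so the 3rd Monday is the 21st — 2022-03-21.
2022-03-21 is after 2022-03-15, so that is the next one.

2022-03-21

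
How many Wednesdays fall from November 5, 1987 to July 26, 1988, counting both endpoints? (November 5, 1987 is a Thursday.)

November 5, 1987 is a Thursday; the first Wednesday on or after it is November 11, 1987 (6 days later).
From November 11, 1987 to July 26, 1988: 19 + 31 + 31 + 29 + 31 + 30 + 31 + 30 + 26 = 258 days (rest of November, December, January, February, March, April, May, June, July).
258 ÷ 7 = 36 full weeks with remainder 6, so 36 more Wednesdays after the first → 37.

37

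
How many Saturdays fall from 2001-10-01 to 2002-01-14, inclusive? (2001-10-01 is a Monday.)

15

2001-10-01 is a Monday; the first Saturday on or after it is 2001-10-06 (5 days later).
From 2001-10-06 to 2002-01-14: 25 + 30 + 31 + 14 = 100 days (rest of October, November, December, January).
100 ÷ 7 = 14 full weeks with remainder 2, so 14 more Saturdays after the first → 15.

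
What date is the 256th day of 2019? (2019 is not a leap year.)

January has 31 days (256 − 31 = 225 remain).
February has 28 days (225 − 28 = 197 remain).
March has 31 days (197 − 31 = 166 remain).
April has 30 days (166 − 30 = 136 remain).
May has 31 days (136 − 31 = 105 remain).
June has 30 days (105 − 30 = 75 remain).
July has 31 days (75 − 31 = 44 remain).
August has 31 days (44 − 31 = 13 remain).
13 into September → September 13.

September 13, 2019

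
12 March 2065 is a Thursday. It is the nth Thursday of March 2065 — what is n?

2nd

Day 12 falls in week ⌈12/7⌉ of the month.
Days 1–7 hold the 1st Thursday, 8–14 the 2nd, 15–21 the 3rd, 22–28 the 4th, 29–31 the 5th.
12 is in the range for the 2nd.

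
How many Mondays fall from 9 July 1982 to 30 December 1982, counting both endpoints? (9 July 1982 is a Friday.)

9 July 1982 is a Friday; the first Monday on or after it is 12 July 1982 (3 days later).
From 12 July 1982 to 30 December 1982: 19 + 31 + 30 + 31 + 30 + 30 = 171 days (rest of July, August, September, October, November, December).
171 ÷ 7 = 24 full weeks with remainder 3, so 24 more Mondays after the first → 25.

25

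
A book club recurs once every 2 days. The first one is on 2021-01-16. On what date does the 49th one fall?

The 49th occurrence is 48 intervals after the first: 48 × 2 = 96 days after 2021-01-16.
January has 31 days — 15 days to the end of January leaves 81.
February has 28 days (53 left).
March has 31 days (22 left).
22 days into April → 2021-04-22.

2021-04-22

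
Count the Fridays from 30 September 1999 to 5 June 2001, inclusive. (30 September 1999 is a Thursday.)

30 September 1999 is a Thursday; the first Friday on or after it is 1 October 1999 (1 day later).
From 1 October 1999 to 5 June 2001: 91 + 366 + 156 = 613 days (rest of 1999, 2000, to 5 June 2001 in 2001).
613 ÷ 7 = 87 full weeks with remainder 4, so 87 more Fridays after the first → 88.

88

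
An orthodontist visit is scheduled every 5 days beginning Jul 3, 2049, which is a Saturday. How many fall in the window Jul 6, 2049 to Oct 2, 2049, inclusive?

18

Occurrences land 5·i days after Jul 3, 2049 for i = 0, 1, 2, …
Jul 6, 2049 is 3 days after the start; 3 ÷ 5 = 0 remainder 3; since the remainder is 3, round up to i = 1. First occurrence in the window: #2 on Jul 8, 2049 (1×5 = 5 days in).
Oct 2, 2049 is 91 days after the start; 91 ÷ 5 = 18 remainder 1. Last occurrence in the window: #19 on Oct 1, 2049.
Occurrences #2 through #19: 18 in total.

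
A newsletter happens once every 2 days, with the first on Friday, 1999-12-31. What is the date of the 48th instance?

2000-04-03

The 48th occurrence is 47 intervals after the first: 47 × 2 = 94 days after 1999-12-31.
December has 31 days — 0 days to the end of December leaves 94.
January has 31 days (63 left).
February has 29 days (34 left).
March has 31 days (3 left).
3 days into April → 2000-04-03.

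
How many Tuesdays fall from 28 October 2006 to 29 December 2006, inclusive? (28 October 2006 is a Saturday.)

9

28 October 2006 is a Saturday; the first Tuesday on or after it is 31 October 2006 (3 days later).
From 31 October 2006 to 29 December 2006: 0 + 30 + 29 = 59 days (rest of October, November, December).
59 ÷ 7 = 8 full weeks with remainder 3, so 8 more Tuesdays after the first → 9.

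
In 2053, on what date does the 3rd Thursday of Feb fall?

The first Thursday of Feb 2053 is Feb 6.
The 3rd Thursday is 2 weeks later: 6 + 14 = 20.

Feb 20, 2053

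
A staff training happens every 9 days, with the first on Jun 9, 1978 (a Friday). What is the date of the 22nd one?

Dec 15, 1978

The 22nd occurrence is 21 intervals after the first: 21 × 9 = 189 days after Jun 9, 1978.
Jun has 30 days — 21 days to the end of Jun leaves 168.
Jul has 31 days (137 left).
Aug has 31 days (106 left).
Sep has 30 days (76 left).
Oct has 31 days (45 left).
Nov has 30 days (15 left).
15 days into Dec → Dec 15, 1978.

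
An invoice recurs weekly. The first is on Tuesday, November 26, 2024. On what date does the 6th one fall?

The 6th occurrence is 5 intervals after the first: 5 × 7 = 35 days after November 26, 2024.
November has 30 days — 4 days to the end of November leaves 31.
31 days into December → December 31, 2024.

December 31, 2024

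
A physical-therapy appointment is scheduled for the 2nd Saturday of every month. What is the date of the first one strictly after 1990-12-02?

December 1990 starts on a Saturday; its first Saturday is the 1st, so the 2nd Saturday is the 8th — 1990-12-08.
1990-12-08 is after 1990-12-02, so that is the next one.

1990-12-08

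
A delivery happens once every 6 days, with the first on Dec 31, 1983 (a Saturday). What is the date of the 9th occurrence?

Feb 17, 1984

The 9th occurrence is 8 intervals after the first: 8 × 6 = 48 days after Dec 31, 1983.
Dec has 31 days — 0 days to the end of Dec leaves 48.
Jan has 31 days (17 left).
17 days into Feb → Feb 17, 1984.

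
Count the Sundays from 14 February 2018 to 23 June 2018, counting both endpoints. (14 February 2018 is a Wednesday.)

18

14 February 2018 is a Wednesday; the first Sunday on or after it is 18 February 2018 (4 days later).
From 18 February 2018 to 23 June 2018: 10 + 31 + 30 + 31 + 23 = 125 days (rest of February, March, April, May, June).
125 ÷ 7 = 17 full weeks with remainder 6, so 17 more Sundays after the first → 18.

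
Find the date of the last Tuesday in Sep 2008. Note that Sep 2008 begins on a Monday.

Sep 2008 begins on a Monday, so the first Tuesday is Sep 2 (1 day later).
Sep 2008 has 30 days. Adding weeks: 2, 9, 16, 23, 30 — the last one ≤ 30 is the 30th.

Sep 30, 2008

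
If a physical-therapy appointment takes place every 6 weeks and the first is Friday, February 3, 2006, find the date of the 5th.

July 21, 2006

The 5th occurrence is 4 intervals after the first: 4 × 42 = 168 days after February 3, 2006.
February has 28 days — 25 days to the end of February leaves 143.
March has 31 days (112 left).
April has 30 days (82 left).
May has 31 days (51 left).
June has 30 days (21 left).
21 days into July → July 21, 2006.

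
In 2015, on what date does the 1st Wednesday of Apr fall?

The first Wednesday of Apr 2015 is Apr 1.

Apr 1, 2015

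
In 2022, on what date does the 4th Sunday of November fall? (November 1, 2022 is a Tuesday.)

2022-11-27

November 2022 begins on a Tuesday, so the first Sunday is November 6 (5 days later).
The 4th Sunday is 3 weeks later: 6 + 21 = 27.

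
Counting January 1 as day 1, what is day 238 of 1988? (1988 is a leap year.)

25 August 1988

January has 31 days (238 − 31 = 207 remain).
February has 29 days (207 − 29 = 178 remain).
March has 31 days (178 − 31 = 147 remain).
April has 30 days (147 − 30 = 117 remain).
May has 31 days (117 − 31 = 86 remain).
June has 30 days (86 − 30 = 56 remain).
July has 31 days (56 − 31 = 25 remain).
25 into August → August 25.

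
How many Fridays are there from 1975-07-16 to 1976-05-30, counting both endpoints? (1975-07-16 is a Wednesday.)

1975-07-16 is a Wednesday; the first Friday on or after it is 1975-07-18 (2 days later).
From 1975-07-18 to 1976-05-30: 13 + 31 + 30 + 31 + 30 + 31 + 31 + 29 + 31 + 30 + 30 = 317 days (rest of July, August, September, October, November, December, January, February, March, April, May).
317 ÷ 7 = 45 full weeks with remainder 2, so 45 more Fridays after the first → 46.

46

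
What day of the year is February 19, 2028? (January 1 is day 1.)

Days in months before February: 31 = 31.
Plus 19 days into February → day 50.

50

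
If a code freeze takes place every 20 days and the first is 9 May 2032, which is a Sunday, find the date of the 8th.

The 8th occurrence is 7 intervals after the first: 7 × 20 = 140 days after 9 May 2032.
May has 31 days — 22 days to the end of May leaves 118.
June has 30 days (88 left).
July has 31 days (57 left).
August has 31 days (26 left).
26 days into September → 26 September 2032.

26 September 2032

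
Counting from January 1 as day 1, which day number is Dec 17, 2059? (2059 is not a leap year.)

Days in months before Dec: 31 + 28 + 31 + 30 + 31 + 30 + 31 + 31 + 30 + 31 + 30 = 334.
Plus 17 days into Dec → day 351.

351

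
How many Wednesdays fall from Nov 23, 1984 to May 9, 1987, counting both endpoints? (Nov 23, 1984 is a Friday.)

128

Nov 23, 1984 is a Friday; the first Wednesday on or after it is Nov 28, 1984 (5 days later).
From Nov 28, 1984 to May 9, 1987: 33 + 365 + 365 + 129 = 892 days (rest of 1984, 1985, 1986, to May 9, 1987 in 1987).
892 ÷ 7 = 127 full weeks with remainder 3, so 127 more Wednesdays after the first → 128.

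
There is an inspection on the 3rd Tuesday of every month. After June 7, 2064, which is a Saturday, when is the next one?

June 17, 2064

June 2064 starts on a Sunday; its first Tuesday is the 3rd, so the 3rd Tuesday is the 17th — June 17, 2064.
June 17, 2064 is after June 7, 2064, so that is the next one.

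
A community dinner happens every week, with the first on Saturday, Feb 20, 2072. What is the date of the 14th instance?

May 21, 2072

The 14th occurrence is 13 intervals after the first: 13 × 7 = 91 days after Feb 20, 2072.
Feb has 29 days — 9 days to the end of Feb leaves 82.
Mar has 31 days (51 left).
Apr has 30 days (21 left).
21 days into May → May 21, 2072.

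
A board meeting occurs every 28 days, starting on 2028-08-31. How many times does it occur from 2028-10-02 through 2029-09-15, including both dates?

12

Occurrences land 28·i days after 2028-08-31 for i = 0, 1, 2, …
2028-10-02 is 32 days after the start; 32 ÷ 28 = 1 remainder 4; since the remainder is 4, round up to i = 2. First occurrence in the window: #3 on 2028-10-26 (2×28 = 56 days in).
2029-09-15 is 380 days after the start; 380 ÷ 28 = 13 remainder 16. Last occurrence in the window: #14 on 2029-08-30.
Occurrences #3 through #14: 12 in total.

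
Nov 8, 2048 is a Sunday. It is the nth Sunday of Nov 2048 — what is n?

2nd

Day 8 falls in week ⌈8/7⌉ of the month.
Days 1–7 hold the 1st Sunday, 8–14 the 2nd, 15–21 the 3rd, 22–28 the 4th, 29–31 the 5th.
8 is in the range for the 2nd.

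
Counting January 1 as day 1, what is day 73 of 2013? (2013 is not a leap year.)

March 14, 2013

January has 31 days (73 − 31 = 42 remain).
February has 28 days (42 − 28 = 14 remain).
14 into March → March 14.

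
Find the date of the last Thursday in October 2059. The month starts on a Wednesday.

October 30, 2059

October 2059 begins on a Wednesday, so the first Thursday is October 2 (1 day later).
October 2059 has 31 days. Adding weeks: 2, 9, 16, 23, 30 — the last one ≤ 31 is the 30th.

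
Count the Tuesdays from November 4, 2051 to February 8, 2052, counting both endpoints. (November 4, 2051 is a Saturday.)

14

November 4, 2051 is a Saturday; the first Tuesday on or after it is November 7, 2051 (3 days later).
From November 7, 2051 to February 8, 2052: 23 + 31 + 31 + 8 = 93 days (rest of November, December, January, February).
93 ÷ 7 = 13 full weeks with remainder 2, so 13 more Tuesdays after the first → 14.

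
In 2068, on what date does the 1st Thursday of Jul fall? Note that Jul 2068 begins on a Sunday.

Jul 5, 2068

Jul 2068 begins on a Sunday, so the first Thursday is Jul 5 (4 days later).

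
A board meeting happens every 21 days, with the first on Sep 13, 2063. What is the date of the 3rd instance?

The 3rd occurrence is 2 intervals after the first: 2 × 21 = 42 days after Sep 13, 2063.
Sep has 30 days — 17 days to the end of Sep leaves 25.
25 days into Oct → Oct 25, 2063.

Oct 25, 2063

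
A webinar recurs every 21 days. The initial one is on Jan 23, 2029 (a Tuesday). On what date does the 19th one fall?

The 19th occurrence is 18 intervals after the first: 18 × 21 = 378 days after Jan 23, 2029.
Jan has 31 days — 8 days to the end of Jan leaves 370.
Feb has 28 days (342 left).
Mar has 31 days (311 left).
Apr has 30 days (281 left).
May has 31 days (250 left).
Jun has 30 days (220 left).
Jul has 31 days (189 left).
Aug has 31 days (158 left).
Sep has 30 days (128 left).
Oct has 31 days (97 left).
Nov has 30 days (67 left).
Dec has 31 days (36 left).
Jan has 31 days (5 left).
5 days into Feb → Feb 5, 2030.

Feb 5, 2030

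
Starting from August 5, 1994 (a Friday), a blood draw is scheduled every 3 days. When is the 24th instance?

The 24th occurrence is 23 intervals after the first: 23 × 3 = 69 days after August 5, 1994.
August has 31 days — 26 days to the end of August leaves 43.
September has 30 days (13 left).
13 days into October → October 13, 1994.

October 13, 1994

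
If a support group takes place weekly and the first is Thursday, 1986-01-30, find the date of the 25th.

The 25th occurrence is 24 intervals after the first: 24 × 7 = 168 days after 1986-01-30.
January has 31 days — 1 day to the end of January leaves 167.
February has 28 days (139 left).
March has 31 days (108 left).
April has 30 days (78 left).
May has 31 days (47 left).
June has 30 days (17 left).
17 days into July → 1986-07-17.

1986-07-17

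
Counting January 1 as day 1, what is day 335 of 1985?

January has 31 days (335 − 31 = 304 remain).
February has 28 days (304 − 28 = 276 remain).
March has 31 days (276 − 31 = 245 remain).
April has 30 days (245 − 30 = 215 remain).
May has 31 days (215 − 31 = 184 remain).
June has 30 days (184 − 30 = 154 remain).
July has 31 days (154 − 31 = 123 remain).
August has 31 days (123 − 31 = 92 remain).
September has 30 days (92 − 30 = 62 remain).
October has 31 days (62 − 31 = 31 remain).
November has 30 days (31 − 30 = 1 remain).
1 into December → December 1.

1 December 1985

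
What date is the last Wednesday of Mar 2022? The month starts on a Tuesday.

Mar 2022 begins on a Tuesday, so the first Wednesday is Mar 2 (1 day later).
Mar 2022 has 31 days. Adding weeks: 2, 9, 16, 23, 30 — the last one ≤ 31 is the 30th.

Mar 30, 2022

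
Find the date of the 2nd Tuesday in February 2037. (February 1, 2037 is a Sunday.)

February 2037 begins on a Sunday, so the first Tuesday is February 3 (2 days later).
The 2nd Tuesday is 1 weeks later: 3 + 7 = 10.

2037-02-10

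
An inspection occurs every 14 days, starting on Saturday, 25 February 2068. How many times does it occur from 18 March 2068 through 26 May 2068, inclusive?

5

Occurrences land 14·i days after 25 February 2068 for i = 0, 1, 2, …
18 March 2068 is 22 days after the start; 22 ÷ 14 = 1 remainder 8; since the remainder is 8, round up to i = 2. First occurrence in the window: #3 on 24 March 2068 (2×14 = 28 days in).
26 May 2068 is 91 days after the start; 91 ÷ 14 = 6 remainder 7. Last occurrence in the window: #7 on 19 May 2068.
Occurrences #3 through #7: 5 in total.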